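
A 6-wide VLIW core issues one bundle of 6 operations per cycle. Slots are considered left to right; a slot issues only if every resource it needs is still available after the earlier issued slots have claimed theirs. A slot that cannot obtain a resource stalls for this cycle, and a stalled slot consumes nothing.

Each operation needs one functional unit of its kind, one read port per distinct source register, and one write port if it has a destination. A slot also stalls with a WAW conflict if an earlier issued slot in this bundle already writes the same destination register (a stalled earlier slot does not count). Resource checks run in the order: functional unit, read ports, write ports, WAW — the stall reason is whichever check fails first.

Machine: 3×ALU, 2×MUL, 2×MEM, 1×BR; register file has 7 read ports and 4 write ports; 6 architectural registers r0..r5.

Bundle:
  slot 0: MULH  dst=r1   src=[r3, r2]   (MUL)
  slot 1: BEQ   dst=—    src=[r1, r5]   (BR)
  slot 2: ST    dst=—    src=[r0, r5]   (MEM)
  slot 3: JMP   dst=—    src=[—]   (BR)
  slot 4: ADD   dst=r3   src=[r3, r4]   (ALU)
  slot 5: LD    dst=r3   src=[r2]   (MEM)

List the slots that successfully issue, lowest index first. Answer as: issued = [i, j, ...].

issued = [0, 1, 2, 5]

slot 0 (MUL): ISSUE — free A3,Mu1,Ld2,B1 rp5 wp3
slot 1 (BR): ISSUE — free A3,Mu1,Ld2,B0 rp3 wp3
slot 2 (MEM): ISSUE — free A3,Mu1,Ld1,B0 rp1 wp3
slot 3 (BR): stall FU — free A3,Mu1,Ld1,B0 rp1 wp3
slot 4 (ALU): stall RD_PORT — free A3,Mu1,Ld1,B0 rp1 wp3
slot 5 (MEM): ISSUE — free A3,Mu1,Ld0,B0 rp0 wp2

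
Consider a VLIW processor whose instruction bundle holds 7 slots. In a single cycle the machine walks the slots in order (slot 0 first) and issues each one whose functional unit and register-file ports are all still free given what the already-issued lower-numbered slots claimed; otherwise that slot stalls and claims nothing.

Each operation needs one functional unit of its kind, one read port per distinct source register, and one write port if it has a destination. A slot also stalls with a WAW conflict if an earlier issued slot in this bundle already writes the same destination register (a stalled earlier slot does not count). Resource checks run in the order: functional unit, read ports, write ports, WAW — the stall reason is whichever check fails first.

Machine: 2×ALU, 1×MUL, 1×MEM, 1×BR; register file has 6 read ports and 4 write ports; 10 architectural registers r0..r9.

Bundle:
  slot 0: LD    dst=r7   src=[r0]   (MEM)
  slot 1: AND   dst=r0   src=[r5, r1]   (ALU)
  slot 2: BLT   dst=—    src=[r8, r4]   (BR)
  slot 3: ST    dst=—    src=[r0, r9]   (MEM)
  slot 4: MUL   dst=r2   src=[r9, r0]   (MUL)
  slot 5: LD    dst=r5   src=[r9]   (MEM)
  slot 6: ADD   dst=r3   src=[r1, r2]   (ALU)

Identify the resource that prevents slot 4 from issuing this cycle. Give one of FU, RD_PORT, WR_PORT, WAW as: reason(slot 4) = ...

#0 MEM src=r0 dispatched  <A:2 Mu:1 Ld:0 B:1 rd:5 wr:3>
#1 ALU src=r5,r1 dispatched  <A:1 Mu:1 Ld:0 B:1 rd:3 wr:2>
#2 BR src=r8,r4 dispatched  <A:1 Mu:1 Ld:0 B:0 rd:1 wr:2>
#3 MEM src=r0,r9 held:FU  <A:1 Mu:1 Ld:0 B:0 rd:1 wr:2>
#4 MUL src=r9,r0 held:RD_PORT  <A:1 Mu:1 Ld:0 B:0 rd:1 wr:2>
#5 MEM src=r9 held:FU  <A:1 Mu:1 Ld:0 B:0 rd:1 wr:2>
#6 ALU src=r1,r2 held:RD_PORT  <A:1 Mu:1 Ld:0 B:0 rd:1 wr:2>

reason(slot 4) = RD_PORT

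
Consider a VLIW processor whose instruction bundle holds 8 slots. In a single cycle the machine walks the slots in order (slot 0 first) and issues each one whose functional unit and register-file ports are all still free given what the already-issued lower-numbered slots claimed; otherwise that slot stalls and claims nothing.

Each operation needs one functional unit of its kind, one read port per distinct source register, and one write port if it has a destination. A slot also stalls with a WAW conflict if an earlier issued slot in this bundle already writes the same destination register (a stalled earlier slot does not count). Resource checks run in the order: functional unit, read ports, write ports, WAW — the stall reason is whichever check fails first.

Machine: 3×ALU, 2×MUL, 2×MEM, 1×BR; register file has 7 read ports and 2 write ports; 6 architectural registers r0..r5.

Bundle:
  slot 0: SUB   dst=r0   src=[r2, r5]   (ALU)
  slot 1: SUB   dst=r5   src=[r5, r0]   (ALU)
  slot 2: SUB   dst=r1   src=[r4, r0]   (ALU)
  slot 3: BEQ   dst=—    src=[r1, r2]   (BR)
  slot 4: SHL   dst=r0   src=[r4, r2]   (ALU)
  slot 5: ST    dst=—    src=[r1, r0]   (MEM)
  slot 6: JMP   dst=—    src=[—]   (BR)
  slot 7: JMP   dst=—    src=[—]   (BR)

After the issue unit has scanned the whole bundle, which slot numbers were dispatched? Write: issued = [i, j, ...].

  0. ALU→r0 ⇒ go  {2A/2Mu/2Ld/1B | 5r 1w}
  1. ALU→r5 ⇒ go  {1A/2Mu/2Ld/1B | 3r 0w}
  2. ALU→r1 ⇒ no(WR_PORT)  {1A/2Mu/2Ld/1B | 3r 0w}
  3. BR ⇒ go  {1A/2Mu/2Ld/0B | 1r 0w}
  4. ALU→r0 ⇒ no(RD_PORT)  {1A/2Mu/2Ld/0B | 1r 0w}
  5. MEM ⇒ no(RD_PORT)  {1A/2Mu/2Ld/0B | 1r 0w}
  6. BR ⇒ no(FU)  {1A/2Mu/2Ld/0B | 1r 0w}
  7. BR ⇒ no(FU)  {1A/2Mu/2Ld/0B | 1r 0w}

issued = [0, 1, 3]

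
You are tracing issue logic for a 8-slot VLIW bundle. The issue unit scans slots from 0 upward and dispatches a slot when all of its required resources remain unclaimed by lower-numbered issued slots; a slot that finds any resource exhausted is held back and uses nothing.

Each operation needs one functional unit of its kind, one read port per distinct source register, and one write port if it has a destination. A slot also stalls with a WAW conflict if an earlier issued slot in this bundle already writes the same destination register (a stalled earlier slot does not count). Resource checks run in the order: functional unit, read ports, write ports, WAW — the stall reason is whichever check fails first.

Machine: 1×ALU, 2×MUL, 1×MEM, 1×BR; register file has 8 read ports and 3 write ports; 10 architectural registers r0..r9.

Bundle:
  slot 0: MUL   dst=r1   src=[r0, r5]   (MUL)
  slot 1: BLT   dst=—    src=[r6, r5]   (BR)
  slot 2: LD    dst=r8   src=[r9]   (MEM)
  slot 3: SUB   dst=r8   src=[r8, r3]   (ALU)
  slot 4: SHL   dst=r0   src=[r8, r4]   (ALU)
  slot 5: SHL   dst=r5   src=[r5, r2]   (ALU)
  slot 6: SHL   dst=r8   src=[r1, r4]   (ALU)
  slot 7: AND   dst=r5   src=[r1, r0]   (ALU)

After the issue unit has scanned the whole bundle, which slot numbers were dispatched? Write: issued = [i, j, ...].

  0. MUL→r1 ⇒ go  {1A/1Mu/1Ld/1B | 6r 2w}
  1. BR ⇒ go  {1A/1Mu/1Ld/0B | 4r 2w}
  2. MEM→r8 ⇒ go  {1A/1Mu/0Ld/0B | 3r 1w}
  3. ALU→r8 ⇒ no(WAW)  {1A/1Mu/0Ld/0B | 3r 1w}
  4. ALU→r0 ⇒ go  {0A/1Mu/0Ld/0B | 1r 0w}
  5. ALU→r5 ⇒ no(FU)  {0A/1Mu/0Ld/0B | 1r 0w}
  6. ALU→r8 ⇒ no(FU)  {0A/1Mu/0Ld/0B | 1r 0w}
  7. ALU→r5 ⇒ no(FU)  {0A/1Mu/0Ld/0B | 1r 0w}

issued = [0, 1, 2, 4]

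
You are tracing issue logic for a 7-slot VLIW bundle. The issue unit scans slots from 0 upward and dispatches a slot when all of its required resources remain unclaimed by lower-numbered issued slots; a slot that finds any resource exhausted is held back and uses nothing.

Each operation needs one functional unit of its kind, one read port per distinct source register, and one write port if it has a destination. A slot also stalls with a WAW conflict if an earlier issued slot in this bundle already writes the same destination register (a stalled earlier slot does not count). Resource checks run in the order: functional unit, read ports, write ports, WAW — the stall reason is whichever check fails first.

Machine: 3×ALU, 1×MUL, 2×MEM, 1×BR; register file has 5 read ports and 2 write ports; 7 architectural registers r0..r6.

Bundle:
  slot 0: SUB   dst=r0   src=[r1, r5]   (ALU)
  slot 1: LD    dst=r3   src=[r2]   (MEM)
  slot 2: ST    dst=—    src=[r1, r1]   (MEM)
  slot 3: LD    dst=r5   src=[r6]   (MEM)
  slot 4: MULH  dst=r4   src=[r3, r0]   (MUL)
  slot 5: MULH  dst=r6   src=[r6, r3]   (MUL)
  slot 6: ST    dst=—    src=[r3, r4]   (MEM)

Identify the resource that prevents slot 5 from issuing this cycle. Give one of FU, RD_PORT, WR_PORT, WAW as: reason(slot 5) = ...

reason(slot 5) = RD_PORT

  0. ALU→r0 ⇒ go  {2A/1Mu/2Ld/1B | 3r 1w}
  1. MEM→r3 ⇒ go  {2A/1Mu/1Ld/1B | 2r 0w}
  2. MEM ⇒ go  {2A/1Mu/0Ld/1B | 1r 0w}
  3. MEM→r5 ⇒ no(FU)  {2A/1Mu/0Ld/1B | 1r 0w}
  4. MUL→r4 ⇒ no(RD_PORT)  {2A/1Mu/0Ld/1B | 1r 0w}
  5. MUL→r6 ⇒ no(RD_PORT)  {2A/1Mu/0Ld/1B | 1r 0w}
  6. MEM ⇒ no(FU)  {2A/1Mu/0Ld/1B | 1r 0w}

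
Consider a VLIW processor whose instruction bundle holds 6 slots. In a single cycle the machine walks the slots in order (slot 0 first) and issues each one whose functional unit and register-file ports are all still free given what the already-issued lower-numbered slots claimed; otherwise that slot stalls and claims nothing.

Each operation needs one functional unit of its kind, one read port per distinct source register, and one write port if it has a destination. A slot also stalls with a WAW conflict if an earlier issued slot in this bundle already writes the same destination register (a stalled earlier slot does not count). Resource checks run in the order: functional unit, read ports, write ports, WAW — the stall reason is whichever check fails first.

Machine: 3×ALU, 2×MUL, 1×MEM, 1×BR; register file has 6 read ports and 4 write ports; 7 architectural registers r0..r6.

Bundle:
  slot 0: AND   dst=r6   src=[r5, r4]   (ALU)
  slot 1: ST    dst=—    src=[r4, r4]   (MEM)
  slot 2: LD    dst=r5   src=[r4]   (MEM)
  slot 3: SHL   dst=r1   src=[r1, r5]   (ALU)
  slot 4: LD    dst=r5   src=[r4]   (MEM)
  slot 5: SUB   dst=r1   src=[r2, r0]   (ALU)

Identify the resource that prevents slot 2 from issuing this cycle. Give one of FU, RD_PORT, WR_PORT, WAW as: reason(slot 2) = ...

  0. ALU→r6 ⇒ go  {2A/2Mu/1Ld/1B | 4r 3w}
  1. MEM ⇒ go  {2A/2Mu/0Ld/1B | 3r 3w}
  2. MEM→r5 ⇒ no(FU)  {2A/2Mu/0Ld/1B | 3r 3w}
  3. ALU→r1 ⇒ go  {1A/2Mu/0Ld/1B | 1r 2w}
  4. MEM→r5 ⇒ no(FU)  {1A/2Mu/0Ld/1B | 1r 2w}
  5. ALU→r1 ⇒ no(RD_PORT)  {1A/2Mu/0Ld/1B | 1r 2w}

reason(slot 2) = FU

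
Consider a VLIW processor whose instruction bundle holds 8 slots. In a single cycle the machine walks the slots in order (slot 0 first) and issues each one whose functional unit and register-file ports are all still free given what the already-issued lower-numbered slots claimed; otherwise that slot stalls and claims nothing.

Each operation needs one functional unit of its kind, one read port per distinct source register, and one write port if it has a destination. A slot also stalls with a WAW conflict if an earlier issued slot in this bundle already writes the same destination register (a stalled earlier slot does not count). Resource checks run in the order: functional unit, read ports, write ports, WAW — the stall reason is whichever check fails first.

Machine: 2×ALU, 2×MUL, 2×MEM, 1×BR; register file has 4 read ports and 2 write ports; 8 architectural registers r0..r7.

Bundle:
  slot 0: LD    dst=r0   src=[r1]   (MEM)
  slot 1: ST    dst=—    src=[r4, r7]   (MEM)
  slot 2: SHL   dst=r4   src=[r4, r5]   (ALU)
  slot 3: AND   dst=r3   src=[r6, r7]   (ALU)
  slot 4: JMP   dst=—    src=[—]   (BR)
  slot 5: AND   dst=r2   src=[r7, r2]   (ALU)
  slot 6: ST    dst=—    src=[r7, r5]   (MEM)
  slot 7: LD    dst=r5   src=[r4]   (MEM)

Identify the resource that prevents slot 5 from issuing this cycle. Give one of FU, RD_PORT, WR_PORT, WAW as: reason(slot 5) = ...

reason(slot 5) = RD_PORT

(0) want 1×MEM +1rd +1wr — yes → AL2|MU2|ME1|BR1|rd3|wr1
(1) want 1×MEM +2rd +0wr — yes → AL2|MU2|ME0|BR1|rd1|wr1
(2) want 1×ALU +2rd +1wr — RD_PORT → AL2|MU2|ME0|BR1|rd1|wr1
(3) want 1×ALU +2rd +1wr — RD_PORT → AL2|MU2|ME0|BR1|rd1|wr1
(4) want 1×BR +0rd +0wr — yes → AL2|MU2|ME0|BR0|rd1|wr1
(5) want 1×ALU +2rd +1wr — RD_PORT → AL2|MU2|ME0|BR0|rd1|wr1
(6) want 1×MEM +2rd +0wr — FU → AL2|MU2|ME0|BR0|rd1|wr1
(7) want 1×MEM +1rd +1wr — FU → AL2|MU2|ME0|BR0|rd1|wr1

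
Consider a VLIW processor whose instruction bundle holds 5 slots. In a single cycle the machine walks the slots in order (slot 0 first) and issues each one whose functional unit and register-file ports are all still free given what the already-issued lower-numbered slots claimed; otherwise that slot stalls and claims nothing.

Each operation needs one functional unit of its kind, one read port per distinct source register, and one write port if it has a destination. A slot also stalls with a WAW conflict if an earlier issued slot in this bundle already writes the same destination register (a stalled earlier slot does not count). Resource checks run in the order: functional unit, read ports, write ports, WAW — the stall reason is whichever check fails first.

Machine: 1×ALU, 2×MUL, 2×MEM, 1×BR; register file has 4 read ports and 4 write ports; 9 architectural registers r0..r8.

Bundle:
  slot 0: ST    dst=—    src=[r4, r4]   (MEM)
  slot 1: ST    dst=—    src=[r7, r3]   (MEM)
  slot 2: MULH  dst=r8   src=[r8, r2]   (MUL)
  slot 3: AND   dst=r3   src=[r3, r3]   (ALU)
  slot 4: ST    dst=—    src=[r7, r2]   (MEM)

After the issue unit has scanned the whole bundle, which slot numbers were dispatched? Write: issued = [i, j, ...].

(0) want 1×MEM +1rd +0wr — yes → AL1|MU2|ME1|BR1|rd3|wr4
(1) want 1×MEM +2rd +0wr — yes → AL1|MU2|ME0|BR1|rd1|wr4
(2) want 1×MUL +2rd +1wr — RD_PORT → AL1|MU2|ME0|BR1|rd1|wr4
(3) want 1×ALU +1rd +1wr — yes → AL0|MU2|ME0|BR1|rd0|wr3
(4) want 1×MEM +2rd +0wr — FU → AL0|MU2|ME0|BR1|rd0|wr3

issued = [0, 1, 3]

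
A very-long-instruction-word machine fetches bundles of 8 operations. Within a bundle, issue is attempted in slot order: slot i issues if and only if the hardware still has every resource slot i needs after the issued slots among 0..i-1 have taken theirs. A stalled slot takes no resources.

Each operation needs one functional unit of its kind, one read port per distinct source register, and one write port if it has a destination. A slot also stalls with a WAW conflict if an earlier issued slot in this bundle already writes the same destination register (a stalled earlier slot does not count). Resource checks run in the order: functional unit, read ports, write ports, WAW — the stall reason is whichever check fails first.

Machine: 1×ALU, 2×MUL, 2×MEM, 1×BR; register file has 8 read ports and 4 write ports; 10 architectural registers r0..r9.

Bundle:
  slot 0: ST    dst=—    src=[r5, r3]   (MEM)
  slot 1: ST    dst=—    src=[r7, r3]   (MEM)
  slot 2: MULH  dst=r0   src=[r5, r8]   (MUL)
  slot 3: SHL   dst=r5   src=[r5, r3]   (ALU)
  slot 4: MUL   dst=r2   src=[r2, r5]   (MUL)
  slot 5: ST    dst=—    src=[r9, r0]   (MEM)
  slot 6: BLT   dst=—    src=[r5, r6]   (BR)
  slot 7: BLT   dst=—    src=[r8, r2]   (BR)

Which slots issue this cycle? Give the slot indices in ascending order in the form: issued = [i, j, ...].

#0 MEM src=r5,r3 dispatched  <A:1 Mu:2 Ld:1 B:1 rd:6 wr:4>
#1 MEM src=r7,r3 dispatched  <A:1 Mu:2 Ld:0 B:1 rd:4 wr:4>
#2 MUL src=r5,r8 dispatched  <A:1 Mu:1 Ld:0 B:1 rd:2 wr:3>
#3 ALU src=r5,r3 dispatched  <A:0 Mu:1 Ld:0 B:1 rd:0 wr:2>
#4 MUL src=r2,r5 held:RD_PORT  <A:0 Mu:1 Ld:0 B:1 rd:0 wr:2>
#5 MEM src=r9,r0 held:FU  <A:0 Mu:1 Ld:0 B:1 rd:0 wr:2>
#6 BR src=r5,r6 held:RD_PORT  <A:0 Mu:1 Ld:0 B:1 rd:0 wr:2>
#7 BR src=r8,r2 held:RD_PORT  <A:0 Mu:1 Ld:0 B:1 rd:0 wr:2>

issued = [0, 1, 2, 3]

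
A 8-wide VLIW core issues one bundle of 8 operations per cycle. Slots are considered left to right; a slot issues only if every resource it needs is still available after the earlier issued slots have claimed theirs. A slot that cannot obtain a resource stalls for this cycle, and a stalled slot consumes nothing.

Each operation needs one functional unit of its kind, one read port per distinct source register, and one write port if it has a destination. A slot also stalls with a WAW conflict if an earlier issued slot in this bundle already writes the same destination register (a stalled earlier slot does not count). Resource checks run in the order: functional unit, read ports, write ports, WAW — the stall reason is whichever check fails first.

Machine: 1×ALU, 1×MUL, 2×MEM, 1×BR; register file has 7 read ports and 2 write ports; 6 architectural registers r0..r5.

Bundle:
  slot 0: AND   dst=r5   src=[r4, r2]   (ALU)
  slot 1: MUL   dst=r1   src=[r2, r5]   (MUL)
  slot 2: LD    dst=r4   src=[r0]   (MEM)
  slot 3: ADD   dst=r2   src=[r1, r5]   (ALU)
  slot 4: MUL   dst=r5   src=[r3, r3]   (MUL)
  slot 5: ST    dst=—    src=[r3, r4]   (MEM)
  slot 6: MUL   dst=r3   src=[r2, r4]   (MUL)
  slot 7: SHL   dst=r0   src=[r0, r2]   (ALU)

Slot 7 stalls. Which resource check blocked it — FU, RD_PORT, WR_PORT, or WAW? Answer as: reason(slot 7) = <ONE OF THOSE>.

reason(slot 7) = FU

slot 0 (ALU): ISSUE — free A0,Mu1,Ld2,B1 rp5 wp1
slot 1 (MUL): ISSUE — free A0,Mu0,Ld2,B1 rp3 wp0
slot 2 (MEM): stall WR_PORT — free A0,Mu0,Ld2,B1 rp3 wp0
slot 3 (ALU): stall FU — free A0,Mu0,Ld2,B1 rp3 wp0
slot 4 (MUL): stall FU — free A0,Mu0,Ld2,B1 rp3 wp0
slot 5 (MEM): ISSUE — free A0,Mu0,Ld1,B1 rp1 wp0
slot 6 (MUL): stall FU — free A0,Mu0,Ld1,B1 rp1 wp0
slot 7 (ALU): stall FU — free A0,Mu0,Ld1,B1 rp1 wp0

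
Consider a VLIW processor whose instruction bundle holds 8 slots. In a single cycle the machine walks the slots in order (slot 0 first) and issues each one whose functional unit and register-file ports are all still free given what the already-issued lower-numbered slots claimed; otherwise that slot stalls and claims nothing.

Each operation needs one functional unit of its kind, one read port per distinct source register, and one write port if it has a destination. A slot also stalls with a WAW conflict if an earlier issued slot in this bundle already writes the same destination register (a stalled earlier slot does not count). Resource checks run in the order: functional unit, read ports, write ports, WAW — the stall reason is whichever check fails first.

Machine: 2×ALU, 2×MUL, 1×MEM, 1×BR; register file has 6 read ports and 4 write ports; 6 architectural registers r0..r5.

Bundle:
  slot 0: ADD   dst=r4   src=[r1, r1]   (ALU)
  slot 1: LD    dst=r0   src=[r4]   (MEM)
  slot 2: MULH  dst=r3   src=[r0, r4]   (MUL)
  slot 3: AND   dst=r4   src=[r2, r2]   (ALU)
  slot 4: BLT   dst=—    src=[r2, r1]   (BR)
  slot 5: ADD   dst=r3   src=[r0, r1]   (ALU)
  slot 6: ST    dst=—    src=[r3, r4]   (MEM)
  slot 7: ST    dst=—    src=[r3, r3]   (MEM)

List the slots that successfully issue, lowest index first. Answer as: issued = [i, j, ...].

#0 ALU src=r1,r1 dispatched  <A:1 Mu:2 Ld:1 B:1 rd:5 wr:3>
#1 MEM src=r4 dispatched  <A:1 Mu:2 Ld:0 B:1 rd:4 wr:2>
#2 MUL src=r0,r4 dispatched  <A:1 Mu:1 Ld:0 B:1 rd:2 wr:1>
#3 ALU src=r2,r2 held:WAW  <A:1 Mu:1 Ld:0 B:1 rd:2 wr:1>
#4 BR src=r2,r1 dispatched  <A:1 Mu:1 Ld:0 B:0 rd:0 wr:1>
#5 ALU src=r0,r1 held:RD_PORT  <A:1 Mu:1 Ld:0 B:0 rd:0 wr:1>
#6 MEM src=r3,r4 held:FU  <A:1 Mu:1 Ld:0 B:0 rd:0 wr:1>
#7 MEM src=r3,r3 held:FU  <A:1 Mu:1 Ld:0 B:0 rd:0 wr:1>

issued = [0, 1, 2, 4]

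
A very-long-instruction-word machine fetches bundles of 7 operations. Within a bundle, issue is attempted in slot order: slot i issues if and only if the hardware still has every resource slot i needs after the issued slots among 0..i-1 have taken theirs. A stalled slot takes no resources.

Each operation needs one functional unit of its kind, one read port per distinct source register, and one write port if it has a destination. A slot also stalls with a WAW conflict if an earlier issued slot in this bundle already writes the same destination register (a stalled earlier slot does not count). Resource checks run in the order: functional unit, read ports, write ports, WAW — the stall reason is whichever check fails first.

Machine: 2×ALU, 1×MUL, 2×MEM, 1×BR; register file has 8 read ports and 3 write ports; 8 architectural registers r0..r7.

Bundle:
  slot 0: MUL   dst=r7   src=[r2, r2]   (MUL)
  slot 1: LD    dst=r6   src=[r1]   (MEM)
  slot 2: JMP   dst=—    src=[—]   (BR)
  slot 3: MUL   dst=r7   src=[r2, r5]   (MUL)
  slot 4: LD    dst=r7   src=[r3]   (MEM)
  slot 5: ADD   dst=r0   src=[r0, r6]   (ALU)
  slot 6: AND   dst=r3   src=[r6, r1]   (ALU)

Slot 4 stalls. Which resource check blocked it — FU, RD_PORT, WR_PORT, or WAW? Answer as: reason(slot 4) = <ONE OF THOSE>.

reason(slot 4) = WAW

  0. MUL→r7 ⇒ go  {2A/0Mu/2Ld/1B | 7r 2w}
  1. MEM→r6 ⇒ go  {2A/0Mu/1Ld/1B | 6r 1w}
  2. BR ⇒ go  {2A/0Mu/1Ld/0B | 6r 1w}
  3. MUL→r7 ⇒ no(FU)  {2A/0Mu/1Ld/0B | 6r 1w}
  4. MEM→r7 ⇒ no(WAW)  {2A/0Mu/1Ld/0B | 6r 1w}
  5. ALU→r0 ⇒ go  {1A/0Mu/1Ld/0B | 4r 0w}
  6. ALU→r3 ⇒ no(WR_PORT)  {1A/0Mu/1Ld/0B | 4r 0w}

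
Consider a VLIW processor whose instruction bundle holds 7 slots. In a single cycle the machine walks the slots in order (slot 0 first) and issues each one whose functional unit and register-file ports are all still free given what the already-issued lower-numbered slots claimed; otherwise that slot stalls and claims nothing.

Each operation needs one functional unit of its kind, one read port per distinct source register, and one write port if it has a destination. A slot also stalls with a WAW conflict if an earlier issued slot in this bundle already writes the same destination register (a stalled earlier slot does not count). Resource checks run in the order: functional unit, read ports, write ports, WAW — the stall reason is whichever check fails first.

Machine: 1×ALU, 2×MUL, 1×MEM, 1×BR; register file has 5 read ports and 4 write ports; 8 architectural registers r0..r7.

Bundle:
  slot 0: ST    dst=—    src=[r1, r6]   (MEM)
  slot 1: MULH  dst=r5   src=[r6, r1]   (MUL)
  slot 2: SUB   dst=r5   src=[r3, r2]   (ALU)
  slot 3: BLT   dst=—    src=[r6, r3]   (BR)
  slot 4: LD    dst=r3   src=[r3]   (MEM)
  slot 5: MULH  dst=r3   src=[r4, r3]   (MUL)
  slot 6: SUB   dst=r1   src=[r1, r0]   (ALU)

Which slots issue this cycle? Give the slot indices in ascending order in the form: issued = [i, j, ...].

  0. MEM ⇒ go  {1A/2Mu/0Ld/1B | 3r 4w}
  1. MUL→r5 ⇒ go  {1A/1Mu/0Ld/1B | 1r 3w}
  2. ALU→r5 ⇒ no(RD_PORT)  {1A/1Mu/0Ld/1B | 1r 3w}
  3. BR ⇒ no(RD_PORT)  {1A/1Mu/0Ld/1B | 1r 3w}
  4. MEM→r3 ⇒ no(FU)  {1A/1Mu/0Ld/1B | 1r 3w}
  5. MUL→r3 ⇒ no(RD_PORT)  {1A/1Mu/0Ld/1B | 1r 3w}
  6. ALU→r1 ⇒ no(RD_PORT)  {1A/1Mu/0Ld/1B | 1r 3w}

issued = [0, 1]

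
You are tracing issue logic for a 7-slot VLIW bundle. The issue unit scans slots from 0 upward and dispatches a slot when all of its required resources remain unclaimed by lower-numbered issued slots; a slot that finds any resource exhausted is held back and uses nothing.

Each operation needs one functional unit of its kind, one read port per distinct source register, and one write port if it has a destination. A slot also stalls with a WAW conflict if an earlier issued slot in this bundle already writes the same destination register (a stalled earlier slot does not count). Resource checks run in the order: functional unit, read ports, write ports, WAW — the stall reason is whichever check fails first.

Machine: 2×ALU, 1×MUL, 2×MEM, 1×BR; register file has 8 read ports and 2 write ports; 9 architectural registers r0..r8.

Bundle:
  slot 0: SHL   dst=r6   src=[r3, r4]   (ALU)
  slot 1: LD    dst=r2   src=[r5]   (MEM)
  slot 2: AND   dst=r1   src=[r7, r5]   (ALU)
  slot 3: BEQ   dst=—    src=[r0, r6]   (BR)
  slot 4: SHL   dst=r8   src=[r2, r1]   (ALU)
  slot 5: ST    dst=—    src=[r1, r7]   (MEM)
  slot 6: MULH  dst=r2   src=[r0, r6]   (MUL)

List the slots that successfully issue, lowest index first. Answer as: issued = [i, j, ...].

[0] ALU needs rd=2 wr=1: ok; after: ALU=1 MUL=1 MEM=2 BR=1, R=6, W=1
[1] MEM needs rd=1 wr=1: ok; after: ALU=1 MUL=1 MEM=1 BR=1, R=5, W=0
[2] ALU needs rd=2 wr=1: WR_PORT; after: ALU=1 MUL=1 MEM=1 BR=1, R=5, W=0
[3] BR needs rd=2 wr=0: ok; after: ALU=1 MUL=1 MEM=1 BR=0, R=3, W=0
[4] ALU needs rd=2 wr=1: WR_PORT; after: ALU=1 MUL=1 MEM=1 BR=0, R=3, W=0
[5] MEM needs rd=2 wr=0: ok; after: ALU=1 MUL=1 MEM=0 BR=0, R=1, W=0
[6] MUL needs rd=2 wr=1: RD_PORT; after: ALU=1 MUL=1 MEM=0 BR=0, R=1, W=0

issued = [0, 1, 3, 5]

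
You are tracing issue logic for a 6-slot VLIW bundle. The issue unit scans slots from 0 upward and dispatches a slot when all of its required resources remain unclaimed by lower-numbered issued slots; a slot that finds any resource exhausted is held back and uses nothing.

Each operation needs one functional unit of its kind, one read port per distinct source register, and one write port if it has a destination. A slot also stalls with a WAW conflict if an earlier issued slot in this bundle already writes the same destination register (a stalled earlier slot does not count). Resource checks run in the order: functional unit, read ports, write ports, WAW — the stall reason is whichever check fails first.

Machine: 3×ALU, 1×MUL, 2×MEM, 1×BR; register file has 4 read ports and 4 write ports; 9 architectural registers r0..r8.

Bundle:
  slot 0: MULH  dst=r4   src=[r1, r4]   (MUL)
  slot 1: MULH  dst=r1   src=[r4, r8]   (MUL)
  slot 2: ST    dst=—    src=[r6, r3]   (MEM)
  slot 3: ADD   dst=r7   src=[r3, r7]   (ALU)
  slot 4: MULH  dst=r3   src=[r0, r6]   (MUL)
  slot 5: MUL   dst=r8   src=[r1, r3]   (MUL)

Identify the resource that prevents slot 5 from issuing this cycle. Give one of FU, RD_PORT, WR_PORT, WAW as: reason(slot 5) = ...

reason(slot 5) = FU

slot 0 (MUL): ISSUE — free A3,Mu0,Ld2,B1 rp2 wp3
slot 1 (MUL): stall FU — free A3,Mu0,Ld2,B1 rp2 wp3
slot 2 (MEM): ISSUE — free A3,Mu0,Ld1,B1 rp0 wp3
slot 3 (ALU): stall RD_PORT — free A3,Mu0,Ld1,B1 rp0 wp3
slot 4 (MUL): stall FU — free A3,Mu0,Ld1,B1 rp0 wp3
slot 5 (MUL): stall FU — free A3,Mu0,Ld1,B1 rp0 wp3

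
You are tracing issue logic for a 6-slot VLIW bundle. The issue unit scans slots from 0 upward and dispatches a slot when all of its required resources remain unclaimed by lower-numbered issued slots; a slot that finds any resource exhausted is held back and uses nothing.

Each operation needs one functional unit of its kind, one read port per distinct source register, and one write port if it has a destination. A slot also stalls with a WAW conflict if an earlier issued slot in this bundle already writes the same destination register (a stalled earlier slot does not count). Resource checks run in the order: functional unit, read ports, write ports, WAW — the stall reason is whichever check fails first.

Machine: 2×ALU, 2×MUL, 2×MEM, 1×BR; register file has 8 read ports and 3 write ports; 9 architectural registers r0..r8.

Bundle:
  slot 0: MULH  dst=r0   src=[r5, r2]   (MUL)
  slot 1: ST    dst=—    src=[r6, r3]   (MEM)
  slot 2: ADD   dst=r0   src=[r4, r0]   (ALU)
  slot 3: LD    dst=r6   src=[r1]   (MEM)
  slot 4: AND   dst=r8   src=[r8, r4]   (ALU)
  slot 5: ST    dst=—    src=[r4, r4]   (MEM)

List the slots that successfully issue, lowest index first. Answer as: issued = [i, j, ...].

issued = [0, 1, 3, 4]

(0) want 1×MUL +2rd +1wr — yes → AL2|MU1|ME2|BR1|rd6|wr2
(1) want 1×MEM +2rd +0wr — yes → AL2|MU1|ME1|BR1|rd4|wr2
(2) want 1×ALU +2rd +1wr — WAW → AL2|MU1|ME1|BR1|rd4|wr2
(3) want 1×MEM +1rd +1wr — yes → AL2|MU1|ME0|BR1|rd3|wr1
(4) want 1×ALU +2rd +1wr — yes → AL1|MU1|ME0|BR1|rd1|wr0
(5) want 1×MEM +1rd +0wr — FU → AL1|MU1|ME0|BR1|rd1|wr0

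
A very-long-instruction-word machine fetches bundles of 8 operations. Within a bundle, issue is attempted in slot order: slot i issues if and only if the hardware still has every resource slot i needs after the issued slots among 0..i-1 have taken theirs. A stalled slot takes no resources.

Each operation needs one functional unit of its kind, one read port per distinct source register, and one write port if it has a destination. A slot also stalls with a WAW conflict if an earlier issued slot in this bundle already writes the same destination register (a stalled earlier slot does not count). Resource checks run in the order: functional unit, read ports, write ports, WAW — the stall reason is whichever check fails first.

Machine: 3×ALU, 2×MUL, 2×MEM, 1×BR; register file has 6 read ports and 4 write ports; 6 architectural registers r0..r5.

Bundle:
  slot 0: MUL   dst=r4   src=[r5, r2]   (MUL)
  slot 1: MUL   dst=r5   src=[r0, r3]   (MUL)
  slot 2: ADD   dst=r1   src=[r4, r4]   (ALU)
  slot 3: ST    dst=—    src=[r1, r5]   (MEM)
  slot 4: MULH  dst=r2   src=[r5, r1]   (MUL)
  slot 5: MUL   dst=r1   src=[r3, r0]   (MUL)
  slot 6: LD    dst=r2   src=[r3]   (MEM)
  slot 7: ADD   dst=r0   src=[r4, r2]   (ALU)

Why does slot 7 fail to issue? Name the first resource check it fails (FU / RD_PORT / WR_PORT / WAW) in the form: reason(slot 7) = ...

slot 0 (MUL): ISSUE — free A3,Mu1,Ld2,B1 rp4 wp3
slot 1 (MUL): ISSUE — free A3,Mu0,Ld2,B1 rp2 wp2
slot 2 (ALU): ISSUE — free A2,Mu0,Ld2,B1 rp1 wp1
slot 3 (MEM): stall RD_PORT — free A2,Mu0,Ld2,B1 rp1 wp1
slot 4 (MUL): stall FU — free A2,Mu0,Ld2,B1 rp1 wp1
slot 5 (MUL): stall FU — free A2,Mu0,Ld2,B1 rp1 wp1
slot 6 (MEM): ISSUE — free A2,Mu0,Ld1,B1 rp0 wp0
slot 7 (ALU): stall RD_PORT — free A2,Mu0,Ld1,B1 rp0 wp0

reason(slot 7) = RD_PORT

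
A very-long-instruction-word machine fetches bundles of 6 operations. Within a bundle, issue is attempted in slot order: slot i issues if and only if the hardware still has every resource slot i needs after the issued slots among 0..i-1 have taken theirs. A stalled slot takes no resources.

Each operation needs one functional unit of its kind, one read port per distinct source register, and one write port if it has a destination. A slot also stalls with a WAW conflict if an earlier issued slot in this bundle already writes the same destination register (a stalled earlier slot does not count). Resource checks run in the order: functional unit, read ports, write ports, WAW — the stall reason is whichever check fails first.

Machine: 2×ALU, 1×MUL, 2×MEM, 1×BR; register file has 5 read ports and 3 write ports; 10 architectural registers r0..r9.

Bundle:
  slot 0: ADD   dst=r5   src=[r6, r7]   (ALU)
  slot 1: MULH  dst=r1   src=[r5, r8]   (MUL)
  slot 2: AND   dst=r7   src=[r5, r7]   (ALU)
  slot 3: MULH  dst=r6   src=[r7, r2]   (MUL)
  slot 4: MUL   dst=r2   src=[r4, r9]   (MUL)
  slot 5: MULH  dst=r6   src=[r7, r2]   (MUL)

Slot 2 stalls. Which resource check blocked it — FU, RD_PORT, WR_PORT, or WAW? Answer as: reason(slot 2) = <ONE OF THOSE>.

[0] ALU needs rd=2 wr=1: ok; after: ALU=1 MUL=1 MEM=2 BR=1, R=3, W=2
[1] MUL needs rd=2 wr=1: ok; after: ALU=1 MUL=0 MEM=2 BR=1, R=1, W=1
[2] ALU needs rd=2 wr=1: RD_PORT; after: ALU=1 MUL=0 MEM=2 BR=1, R=1, W=1
[3] MUL needs rd=2 wr=1: FU; after: ALU=1 MUL=0 MEM=2 BR=1, R=1, W=1
[4] MUL needs rd=2 wr=1: FU; after: ALU=1 MUL=0 MEM=2 BR=1, R=1, W=1
[5] MUL needs rd=2 wr=1: FU; after: ALU=1 MUL=0 MEM=2 BR=1, R=1, W=1

reason(slot 2) = RD_PORT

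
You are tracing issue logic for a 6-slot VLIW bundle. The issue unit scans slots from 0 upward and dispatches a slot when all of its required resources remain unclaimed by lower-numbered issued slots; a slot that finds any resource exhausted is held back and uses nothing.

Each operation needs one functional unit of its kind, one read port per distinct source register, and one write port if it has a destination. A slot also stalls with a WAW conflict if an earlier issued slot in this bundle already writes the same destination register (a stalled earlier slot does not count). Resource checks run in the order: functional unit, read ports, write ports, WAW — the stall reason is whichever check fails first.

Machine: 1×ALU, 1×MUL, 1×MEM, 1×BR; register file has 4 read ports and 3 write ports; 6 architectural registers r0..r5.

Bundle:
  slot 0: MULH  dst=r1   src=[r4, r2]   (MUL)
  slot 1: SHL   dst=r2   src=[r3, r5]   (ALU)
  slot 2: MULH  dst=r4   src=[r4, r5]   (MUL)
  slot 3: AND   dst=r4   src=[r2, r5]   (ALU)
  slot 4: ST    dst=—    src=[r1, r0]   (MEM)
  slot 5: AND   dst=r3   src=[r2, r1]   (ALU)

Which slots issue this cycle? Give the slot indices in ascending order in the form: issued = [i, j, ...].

issued = [0, 1]

[0] MUL needs rd=2 wr=1: ok; after: ALU=1 MUL=0 MEM=1 BR=1, R=2, W=2
[1] ALU needs rd=2 wr=1: ok; after: ALU=0 MUL=0 MEM=1 BR=1, R=0, W=1
[2] MUL needs rd=2 wr=1: FU; after: ALU=0 MUL=0 MEM=1 BR=1, R=0, W=1
[3] ALU needs rd=2 wr=1: FU; after: ALU=0 MUL=0 MEM=1 BR=1, R=0, W=1
[4] MEM needs rd=2 wr=0: RD_PORT; after: ALU=0 MUL=0 MEM=1 BR=1, R=0, W=1
[5] ALU needs rd=2 wr=1: FU; after: ALU=0 MUL=0 MEM=1 BR=1, R=0, W=1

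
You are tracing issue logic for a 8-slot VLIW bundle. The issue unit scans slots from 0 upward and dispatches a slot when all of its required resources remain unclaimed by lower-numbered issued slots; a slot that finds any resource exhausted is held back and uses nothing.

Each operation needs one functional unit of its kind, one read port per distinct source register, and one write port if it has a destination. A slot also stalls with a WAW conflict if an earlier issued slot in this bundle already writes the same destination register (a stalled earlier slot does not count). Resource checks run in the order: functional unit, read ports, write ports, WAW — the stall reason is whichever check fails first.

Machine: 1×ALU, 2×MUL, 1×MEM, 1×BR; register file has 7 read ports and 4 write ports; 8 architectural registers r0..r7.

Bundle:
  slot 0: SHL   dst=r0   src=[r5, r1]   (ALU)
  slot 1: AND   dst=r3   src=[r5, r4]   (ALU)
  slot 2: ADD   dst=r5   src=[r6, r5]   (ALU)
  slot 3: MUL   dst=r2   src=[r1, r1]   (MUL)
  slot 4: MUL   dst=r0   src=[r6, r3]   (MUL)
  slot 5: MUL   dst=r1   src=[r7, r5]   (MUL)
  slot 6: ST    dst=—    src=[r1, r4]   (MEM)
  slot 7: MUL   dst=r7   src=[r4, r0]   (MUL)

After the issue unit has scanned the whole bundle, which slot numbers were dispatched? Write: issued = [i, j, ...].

#0 ALU src=r5,r1 dispatched  <A:0 Mu:2 Ld:1 B:1 rd:5 wr:3>
#1 ALU src=r5,r4 held:FU  <A:0 Mu:2 Ld:1 B:1 rd:5 wr:3>
#2 ALU src=r6,r5 held:FU  <A:0 Mu:2 Ld:1 B:1 rd:5 wr:3>
#3 MUL src=r1,r1 dispatched  <A:0 Mu:1 Ld:1 B:1 rd:4 wr:2>
#4 MUL src=r6,r3 held:WAW  <A:0 Mu:1 Ld:1 B:1 rd:4 wr:2>
#5 MUL src=r7,r5 dispatched  <A:0 Mu:0 Ld:1 B:1 rd:2 wr:1>
#6 MEM src=r1,r4 dispatched  <A:0 Mu:0 Ld:0 B:1 rd:0 wr:1>
#7 MUL src=r4,r0 held:FU  <A:0 Mu:0 Ld:0 B:1 rd:0 wr:1>

issued = [0, 3, 5, 6]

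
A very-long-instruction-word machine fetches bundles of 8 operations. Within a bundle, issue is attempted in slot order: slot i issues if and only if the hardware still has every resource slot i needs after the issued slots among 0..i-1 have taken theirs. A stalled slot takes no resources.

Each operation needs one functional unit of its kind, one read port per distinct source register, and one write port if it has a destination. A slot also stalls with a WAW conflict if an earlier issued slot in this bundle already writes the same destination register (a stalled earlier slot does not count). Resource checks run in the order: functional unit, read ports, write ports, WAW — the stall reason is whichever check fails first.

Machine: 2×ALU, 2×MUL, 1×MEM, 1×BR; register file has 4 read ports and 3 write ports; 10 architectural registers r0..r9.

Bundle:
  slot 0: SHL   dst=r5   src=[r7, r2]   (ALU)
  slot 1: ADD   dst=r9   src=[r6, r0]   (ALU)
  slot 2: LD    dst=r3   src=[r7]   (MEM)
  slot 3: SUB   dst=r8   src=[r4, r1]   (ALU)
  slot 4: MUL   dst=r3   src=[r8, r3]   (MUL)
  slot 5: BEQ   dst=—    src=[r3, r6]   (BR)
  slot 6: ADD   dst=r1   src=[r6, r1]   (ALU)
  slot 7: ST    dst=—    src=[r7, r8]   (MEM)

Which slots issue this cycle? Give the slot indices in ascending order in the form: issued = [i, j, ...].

(0) want 1×ALU +2rd +1wr — yes → AL1|MU2|ME1|BR1|rd2|wr2
(1) want 1×ALU +2rd +1wr — yes → AL0|MU2|ME1|BR1|rd0|wr1
(2) want 1×MEM +1rd +1wr — RD_PORT → AL0|MU2|ME1|BR1|rd0|wr1
(3) want 1×ALU +2rd +1wr — FU → AL0|MU2|ME1|BR1|rd0|wr1
(4) want 1×MUL +2rd +1wr — RD_PORT → AL0|MU2|ME1|BR1|rd0|wr1
(5) want 1×BR +2rd +0wr — RD_PORT → AL0|MU2|ME1|BR1|rd0|wr1
(6) want 1×ALU +2rd +1wr — FU → AL0|MU2|ME1|BR1|rd0|wr1
(7) want 1×MEM +2rd +0wr — RD_PORT → AL0|MU2|ME1|BR1|rd0|wr1

issued = [0, 1]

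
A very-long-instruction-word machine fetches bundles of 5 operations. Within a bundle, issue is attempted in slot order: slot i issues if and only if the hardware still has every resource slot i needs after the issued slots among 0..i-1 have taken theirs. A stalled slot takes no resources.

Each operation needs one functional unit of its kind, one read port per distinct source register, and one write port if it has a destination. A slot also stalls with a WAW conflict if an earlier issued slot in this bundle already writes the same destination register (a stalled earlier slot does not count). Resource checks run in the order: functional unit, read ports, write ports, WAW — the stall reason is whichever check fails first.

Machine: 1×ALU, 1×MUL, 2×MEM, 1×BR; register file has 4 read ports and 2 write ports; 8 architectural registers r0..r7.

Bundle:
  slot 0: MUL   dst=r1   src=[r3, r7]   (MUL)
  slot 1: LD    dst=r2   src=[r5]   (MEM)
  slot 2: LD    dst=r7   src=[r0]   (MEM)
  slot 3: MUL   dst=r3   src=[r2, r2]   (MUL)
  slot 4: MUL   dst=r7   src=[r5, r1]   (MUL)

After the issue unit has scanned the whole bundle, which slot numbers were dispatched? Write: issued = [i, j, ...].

issued = [0, 1]

slot 0 (MUL): ISSUE — free A1,Mu0,Ld2,B1 rp2 wp1
slot 1 (MEM): ISSUE — free A1,Mu0,Ld1,B1 rp1 wp0
slot 2 (MEM): stall WR_PORT — free A1,Mu0,Ld1,B1 rp1 wp0
slot 3 (MUL): stall FU — free A1,Mu0,Ld1,B1 rp1 wp0
slot 4 (MUL): stall FU — free A1,Mu0,Ld1,B1 rp1 wp0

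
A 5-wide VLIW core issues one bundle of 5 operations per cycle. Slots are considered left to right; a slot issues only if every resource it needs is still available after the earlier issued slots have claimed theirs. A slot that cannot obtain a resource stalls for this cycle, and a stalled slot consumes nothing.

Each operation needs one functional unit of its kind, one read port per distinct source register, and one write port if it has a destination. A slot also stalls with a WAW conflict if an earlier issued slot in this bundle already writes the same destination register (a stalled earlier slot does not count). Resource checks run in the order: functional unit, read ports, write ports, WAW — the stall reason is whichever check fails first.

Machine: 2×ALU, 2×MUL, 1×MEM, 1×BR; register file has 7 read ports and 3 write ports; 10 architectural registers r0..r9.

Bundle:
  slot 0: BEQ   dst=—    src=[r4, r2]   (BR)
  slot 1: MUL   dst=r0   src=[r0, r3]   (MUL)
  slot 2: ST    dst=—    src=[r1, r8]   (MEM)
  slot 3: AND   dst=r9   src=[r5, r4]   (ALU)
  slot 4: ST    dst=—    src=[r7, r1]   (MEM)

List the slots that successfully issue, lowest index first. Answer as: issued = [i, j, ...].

[0] BR needs rd=2 wr=0: ok; after: ALU=2 MUL=2 MEM=1 BR=0, R=5, W=3
[1] MUL needs rd=2 wr=1: ok; after: ALU=2 MUL=1 MEM=1 BR=0, R=3, W=2
[2] MEM needs rd=2 wr=0: ok; after: ALU=2 MUL=1 MEM=0 BR=0, R=1, W=2
[3] ALU needs rd=2 wr=1: RD_PORT; after: ALU=2 MUL=1 MEM=0 BR=0, R=1, W=2
[4] MEM needs rd=2 wr=0: FU; after: ALU=2 MUL=1 MEM=0 BR=0, R=1, W=2

issued = [0, 1, 2]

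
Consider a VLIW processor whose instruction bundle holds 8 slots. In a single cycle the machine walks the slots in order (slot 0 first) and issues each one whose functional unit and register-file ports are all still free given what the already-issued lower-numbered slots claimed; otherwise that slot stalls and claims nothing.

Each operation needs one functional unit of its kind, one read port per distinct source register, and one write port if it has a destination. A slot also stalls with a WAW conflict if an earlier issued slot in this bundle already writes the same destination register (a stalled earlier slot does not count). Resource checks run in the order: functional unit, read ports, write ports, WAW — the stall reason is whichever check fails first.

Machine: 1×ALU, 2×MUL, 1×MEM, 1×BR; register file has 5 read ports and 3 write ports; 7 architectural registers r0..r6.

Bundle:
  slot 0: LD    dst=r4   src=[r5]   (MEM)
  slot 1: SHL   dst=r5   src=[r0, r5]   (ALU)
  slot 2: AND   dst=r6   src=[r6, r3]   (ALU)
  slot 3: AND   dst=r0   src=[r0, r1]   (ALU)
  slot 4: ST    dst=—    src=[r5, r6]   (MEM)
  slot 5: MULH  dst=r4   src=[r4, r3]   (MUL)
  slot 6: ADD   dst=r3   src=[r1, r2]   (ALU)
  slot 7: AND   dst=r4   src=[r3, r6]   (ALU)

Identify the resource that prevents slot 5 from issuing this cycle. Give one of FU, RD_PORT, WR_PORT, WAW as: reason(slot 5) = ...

reason(slot 5) = WAW

[0] MEM needs rd=1 wr=1: ok; after: ALU=1 MUL=2 MEM=0 BR=1, R=4, W=2
[1] ALU needs rd=2 wr=1: ok; after: ALU=0 MUL=2 MEM=0 BR=1, R=2, W=1
[2] ALU needs rd=2 wr=1: FU; after: ALU=0 MUL=2 MEM=0 BR=1, R=2, W=1
[3] ALU needs rd=2 wr=1: FU; after: ALU=0 MUL=2 MEM=0 BR=1, R=2, W=1
[4] MEM needs rd=2 wr=0: FU; after: ALU=0 MUL=2 MEM=0 BR=1, R=2, W=1
[5] MUL needs rd=2 wr=1: WAW; after: ALU=0 MUL=2 MEM=0 BR=1, R=2, W=1
[6] ALU needs rd=2 wr=1: FU; after: ALU=0 MUL=2 MEM=0 BR=1, R=2, W=1
[7] ALU needs rd=2 wr=1: FU; after: ALU=0 MUL=2 MEM=0 BR=1, R=2, W=1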